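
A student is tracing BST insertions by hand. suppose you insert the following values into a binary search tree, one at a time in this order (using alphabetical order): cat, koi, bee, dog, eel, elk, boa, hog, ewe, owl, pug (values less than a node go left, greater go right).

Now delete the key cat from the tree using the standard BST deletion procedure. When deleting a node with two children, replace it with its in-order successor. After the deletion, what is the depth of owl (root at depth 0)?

Resulting structure (node: left, right):
  cat: L=bee, R=koi
  koi: L=dog, R=owl
  bee: L=–, R=boa
  dog: L=–, R=eel
  eel: L=–, R=elk
  elk: L=–, R=hog
  boa: L=–, R=–
  hog: L=ewe, R=–
  ewe: L=–, R=–
  owl: L=–, R=pug
  pug: L=–, R=–

Delete cat (two children — replace with in-order successor).
After deletion, path to owl: dog → koi → owl.

2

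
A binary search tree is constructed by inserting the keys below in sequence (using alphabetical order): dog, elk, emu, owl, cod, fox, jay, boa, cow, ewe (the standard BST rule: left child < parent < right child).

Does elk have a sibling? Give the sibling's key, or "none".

Resulting structure (node: left, right):
  dog: L=cod, R=elk
  elk: L=–, R=emu
  emu: L=–, R=owl
  owl: L=fox, R=–
  cod: L=boa, R=cow
  fox: L=ewe, R=jay
  jay: L=–, R=–
  boa: L=–, R=–
  cow: L=–, R=–
  ewe: L=–, R=–

elk's parent is dog; the other child of dog is cod.

cod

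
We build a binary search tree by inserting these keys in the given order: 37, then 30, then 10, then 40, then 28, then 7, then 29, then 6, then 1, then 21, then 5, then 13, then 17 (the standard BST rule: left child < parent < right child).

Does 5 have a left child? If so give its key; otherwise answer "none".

37: root
30: left child of 37 (depth 1)
10: left child of 30 (depth 2)
40: right child of 37 (depth 1)
28: right child of 10 (depth 3)
7: left child of 10 (depth 3)
29: right child of 28 (depth 4)
6: left child of 7 (depth 4)
1: left child of 6 (depth 5)
21: left child of 28 (depth 4)
5: right child of 1 (depth 6)
13: left child of 21 (depth 5)
17: right child of 13 (depth 6)

none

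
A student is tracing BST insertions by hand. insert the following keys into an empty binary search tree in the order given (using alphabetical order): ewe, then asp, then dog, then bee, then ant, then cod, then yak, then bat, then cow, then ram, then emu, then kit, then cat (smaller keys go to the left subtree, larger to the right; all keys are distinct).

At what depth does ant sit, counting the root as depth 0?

Insert ewe: tree is empty, so ewe becomes the root.
Insert asp: asp < ewe → go left. Place as left child of ewe.
Insert dog: dog < ewe → go left; dog > asp → go right. Place as right child of asp.
Insert bee: bee < ewe → go left; bee > asp → go right; bee < dog → go left. Place as left child of dog.
Insert ant: ant < ewe → go left; ant < asp → go left. Place as left child of asp.
Insert cod: cod < ewe → go left; cod > asp → go right; cod < dog → go left; cod > bee → go right. Place as right child of bee.
Insert yak: yak > ewe → go right. Place as right child of ewe.
Insert bat: bat < ewe → go left; bat > asp → go right; bat < dog → go left; bat < bee → go left. Place as left child of bee.
Insert cow: cow < ewe → go left; cow > asp → go right; cow < dog → go left; cow > bee → go right; cow > cod → go right. Place as right child of cod.
Insert ram: ram > ewe → go right; ram < yak → go left. Place as left child of yak.
Insert emu: emu < ewe → go left; emu > asp → go right; emu > dog → go right. Place as right child of dog.
Insert kit: kit > ewe → go right; kit < yak → go left; kit < ram → go left. Place as left child of ram.
Insert cat: cat < ewe → go left; cat > asp → go right; cat < dog → go left; cat > bee → go right; cat < cod → go left. Place as left child of cod.

Path to ant: ewe → asp → ant, which is 2 edges.

2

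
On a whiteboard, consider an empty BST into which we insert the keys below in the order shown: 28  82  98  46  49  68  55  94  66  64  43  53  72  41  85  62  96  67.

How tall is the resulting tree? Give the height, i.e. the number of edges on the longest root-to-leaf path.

28: root
82: right child of 28 (depth 1)
98: right child of 82 (depth 2)
46: left child of 82 (depth 2)
49: right child of 46 (depth 3)
68: right child of 49 (depth 4)
55: left child of 68 (depth 5)
94: left child of 98 (depth 3)
66: right child of 55 (depth 6)
64: left child of 66 (depth 7)
43: left child of 46 (depth 3)
53: left child of 55 (depth 6)
72: right child of 68 (depth 5)
41: left child of 43 (depth 4)
85: left child of 94 (depth 4)
62: left child of 64 (depth 8)
96: right child of 94 (depth 4)
67: right child of 66 (depth 7)

The deepest node is 62 at depth 8.

8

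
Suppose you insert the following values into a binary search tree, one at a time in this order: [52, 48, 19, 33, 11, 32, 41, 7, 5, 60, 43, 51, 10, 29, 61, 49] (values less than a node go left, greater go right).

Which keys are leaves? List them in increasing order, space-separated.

Insert 52: tree is empty, so 52 becomes the root.
Insert 48: 48 < 52 → go left. Place as left child of 52.
Insert 19: 19 < 52 → go left; 19 < 48 → go left. Place as left child of 48.
Insert 33: 33 < 52 → go left; 33 < 48 → go left; 33 > 19 → go right. Place as right child of 19.
Insert 11: 11 < 52 → go left; 11 < 48 → go left; 11 < 19 → go left. Place as left child of 19.
Insert 32: 32 < 52 → go left; 32 < 48 → go left; 32 > 19 → go right; 32 < 33 → go left. Place as left child of 33.
Insert 41: 41 < 52 → go left; 41 < 48 → go left; 41 > 19 → go right; 41 > 33 → go right. Place as right child of 33.
Insert 7: 7 < 52 → go left; 7 < 48 → go left; 7 < 19 → go left; 7 < 11 → go left. Place as left child of 11.
Insert 5: 5 < 52 → go left; 5 < 48 → go left; 5 < 19 → go left; 5 < 11 → go left; 5 < 7 → go left. Place as left child of 7.
Insert 60: 60 > 52 → go right. Place as right child of 52.
Insert 43: 43 < 52 → go left; 43 < 48 → go left; 43 > 19 → go right; 43 > 33 → go right; 43 > 41 → go right. Place as right child of 41.
Insert 51: 51 < 52 → go left; 51 > 48 → go right. Place as right child of 48.
Insert 10: 10 < 52 → go left; 10 < 48 → go left; 10 < 19 → go left; 10 < 11 → go left; 10 > 7 → go right. Place as right child of 7.
Insert 29: 29 < 52 → go left; 29 < 48 → go left; 29 > 19 → go right; 29 < 33 → go left; 29 < 32 → go left. Place as left child of 32.
Insert 61: 61 > 52 → go right; 61 > 60 → go right. Place as right child of 60.
Insert 49: 49 < 52 → go left; 49 > 48 → go right; 49 < 51 → go left. Place as left child of 51.

5 10 29 43 49 61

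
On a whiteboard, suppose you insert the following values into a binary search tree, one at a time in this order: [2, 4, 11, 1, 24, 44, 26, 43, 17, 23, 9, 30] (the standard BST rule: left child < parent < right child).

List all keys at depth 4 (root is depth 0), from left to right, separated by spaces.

17 44

Resulting structure (node: left, right):
  2: L=1, R=4
  4: L=–, R=11
  11: L=9, R=24
  1: L=–, R=–
  24: L=17, R=44
  44: L=26, R=–
  26: L=–, R=43
  43: L=30, R=–
  17: L=–, R=23
  23: L=–, R=–
  9: L=–, R=–
  30: L=–, R=–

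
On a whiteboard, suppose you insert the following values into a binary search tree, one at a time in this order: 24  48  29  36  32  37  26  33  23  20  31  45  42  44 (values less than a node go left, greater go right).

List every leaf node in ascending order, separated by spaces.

20 26 31 33 44

Insert 24: tree is empty, so 24 becomes the root.
Insert 48: 48 > 24 → go right. Place as right child of 24.
Insert 29: 29 > 24 → go right; 29 < 48 → go left. Place as left child of 48.
Insert 36: 36 > 24 → go right; 36 < 48 → go left; 36 > 29 → go right. Place as right child of 29.
Insert 32: 32 > 24 → go right; 32 < 48 → go left; 32 > 29 → go right; 32 < 36 → go left. Place as left child of 36.
Insert 37: 37 > 24 → go right; 37 < 48 → go left; 37 > 29 → go right; 37 > 36 → go right. Place as right child of 36.
Insert 26: 26 > 24 → go right; 26 < 48 → go left; 26 < 29 → go left. Place as left child of 29.
Insert 33: 33 > 24 → go right; 33 < 48 → go left; 33 > 29 → go right; 33 < 36 → go left; 33 > 32 → go right. Place as right child of 32.
Insert 23: 23 < 24 → go left. Place as left child of 24.
Insert 20: 20 < 24 → go left; 20 < 23 → go left. Place as left child of 23.
Insert 31: 31 > 24 → go right; 31 < 48 → go left; 31 > 29 → go right; 31 < 36 → go left; 31 < 32 → go left. Place as left child of 32.
Insert 45: 45 > 24 → go right; 45 < 48 → go left; 45 > 29 → go right; 45 > 36 → go right; 45 > 37 → go right. Place as right child of 37.
Insert 42: 42 > 24 → go right; 42 < 48 → go left; 42 > 29 → go right; 42 > 36 → go right; 42 > 37 → go right; 42 < 45 → go left. Place as left child of 45.
Insert 44: 44 > 24 → go right; 44 < 48 → go left; 44 > 29 → go right; 44 > 36 → go right; 44 > 37 → go right; 44 < 45 → go left; 44 > 42 → go right. Place as right child of 42.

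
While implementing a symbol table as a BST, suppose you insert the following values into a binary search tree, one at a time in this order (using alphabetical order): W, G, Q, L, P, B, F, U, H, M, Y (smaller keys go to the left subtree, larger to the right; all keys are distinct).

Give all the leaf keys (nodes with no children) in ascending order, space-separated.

Insert W: tree is empty, so W becomes the root.
Insert G: G < W → go left. Place as left child of W.
Insert Q: Q < W → go left; Q > G → go right. Place as right child of G.
Insert L: L < W → go left; L > G → go right; L < Q → go left. Place as left child of Q.
Insert P: P < W → go left; P > G → go right; P < Q → go left; P > L → go right. Place as right child of L.
Insert B: B < W → go left; B < G → go left. Place as left child of G.
Insert F: F < W → go left; F < G → go left; F > B → go right. Place as right child of B.
Insert U: U < W → go left; U > G → go right; U > Q → go right. Place as right child of Q.
Insert H: H < W → go left; H > G → go right; H < Q → go left; H < L → go left. Place as left child of L.
Insert M: M < W → go left; M > G → go right; M < Q → go left; M > L → go right; M < P → go left. Place as left child of P.
Insert Y: Y > W → go right. Place as right child of W.

F H M U Y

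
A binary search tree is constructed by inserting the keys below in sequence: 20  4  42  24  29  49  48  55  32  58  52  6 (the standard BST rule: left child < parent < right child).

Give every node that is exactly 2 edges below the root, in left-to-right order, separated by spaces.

6 24 49

Insert 20: tree is empty, so 20 becomes the root.
Insert 4: 4 < 20 → go left. Place as left child of 20.
Insert 42: 42 > 20 → go right. Place as right child of 20.
Insert 24: 24 > 20 → go right; 24 < 42 → go left. Place as left child of 42.
Insert 29: 29 > 20 → go right; 29 < 42 → go left; 29 > 24 → go right. Place as right child of 24.
Insert 49: 49 > 20 → go right; 49 > 42 → go right. Place as right child of 42.
Insert 48: 48 > 20 → go right; 48 > 42 → go right; 48 < 49 → go left. Place as left child of 49.
Insert 55: 55 > 20 → go right; 55 > 42 → go right; 55 > 49 → go right. Place as right child of 49.
Insert 32: 32 > 20 → go right; 32 < 42 → go left; 32 > 24 → go right; 32 > 29 → go right. Place as right child of 29.
Insert 58: 58 > 20 → go right; 58 > 42 → go right; 58 > 49 → go right; 58 > 55 → go right. Place as right child of 55.
Insert 52: 52 > 20 → go right; 52 > 42 → go right; 52 > 49 → go right; 52 < 55 → go left. Place as left child of 55.
Insert 6: 6 < 20 → go left; 6 > 4 → go right. Place as right child of 4.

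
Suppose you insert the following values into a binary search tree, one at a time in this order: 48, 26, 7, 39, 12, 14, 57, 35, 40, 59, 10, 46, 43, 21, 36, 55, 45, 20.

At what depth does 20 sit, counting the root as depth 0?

Insert 48: tree is empty, so 48 becomes the root.
Insert 26: 26 < 48 → go left. Place as left child of 48.
Insert 7: 7 < 48 → go left; 7 < 26 → go left. Place as left child of 26.
Insert 39: 39 < 48 → go left; 39 > 26 → go right. Place as right child of 26.
Insert 12: 12 < 48 → go left; 12 < 26 → go left; 12 > 7 → go right. Place as right child of 7.
Insert 14: 14 < 48 → go left; 14 < 26 → go left; 14 > 7 → go right; 14 > 12 → go right. Place as right child of 12.
Insert 57: 57 > 48 → go right. Place as right child of 48.
Insert 35: 35 < 48 → go left; 35 > 26 → go right; 35 < 39 → go left. Place as left child of 39.
Insert 40: 40 < 48 → go left; 40 > 26 → go right; 40 > 39 → go right. Place as right child of 39.
Insert 59: 59 > 48 → go right; 59 > 57 → go right. Place as right child of 57.
Insert 10: 10 < 48 → go left; 10 < 26 → go left; 10 > 7 → go right; 10 < 12 → go left. Place as left child of 12.
Insert 46: 46 < 48 → go left; 46 > 26 → go right; 46 > 39 → go right; 46 > 40 → go right. Place as right child of 40.
Insert 43: 43 < 48 → go left; 43 > 26 → go right; 43 > 39 → go right; 43 > 40 → go right; 43 < 46 → go left. Place as left child of 46.
Insert 21: 21 < 48 → go left; 21 < 26 → go left; 21 > 7 → go right; 21 > 12 → go right; 21 > 14 → go right. Place as right child of 14.
Insert 36: 36 < 48 → go left; 36 > 26 → go right; 36 < 39 → go left; 36 > 35 → go right. Place as right child of 35.
Insert 55: 55 > 48 → go right; 55 < 57 → go left. Place as left child of 57.
Insert 45: 45 < 48 → go left; 45 > 26 → go right; 45 > 39 → go right; 45 > 40 → go right; 45 < 46 → go left; 45 > 43 → go right. Place as right child of 43.
Insert 20: 20 < 48 → go left; 20 < 26 → go left; 20 > 7 → go right; 20 > 12 → go right; 20 > 14 → go right; 20 < 21 → go left. Place as left child of 21.

Path to 20: 48 → 26 → 7 → 12 → 14 → 21 → 20, which is 6 edges.

6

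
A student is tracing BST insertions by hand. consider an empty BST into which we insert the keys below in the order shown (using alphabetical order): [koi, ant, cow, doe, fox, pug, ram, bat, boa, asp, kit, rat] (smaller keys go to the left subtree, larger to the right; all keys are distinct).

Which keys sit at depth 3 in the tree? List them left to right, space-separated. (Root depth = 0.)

koi: root
ant: left child of koi (depth 1)
cow: right child of ant (depth 2)
doe: right child of cow (depth 3)
fox: right child of doe (depth 4)
pug: right child of koi (depth 1)
ram: right child of pug (depth 2)
bat: left child of cow (depth 3)
boa: right child of bat (depth 4)
asp: left child of bat (depth 4)
kit: right child of fox (depth 5)
rat: right child of ram (depth 3)

bat doe rat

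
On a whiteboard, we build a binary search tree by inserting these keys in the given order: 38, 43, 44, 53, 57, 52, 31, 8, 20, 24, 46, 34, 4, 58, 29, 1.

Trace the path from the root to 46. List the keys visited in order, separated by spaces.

38 43 44 53 52 46

Resulting structure (node: left, right):
  38: L=31, R=43
  43: L=–, R=44
  44: L=–, R=53
  53: L=52, R=57
  57: L=–, R=58
  52: L=46, R=–
  31: L=8, R=34
  8: L=4, R=20
  20: L=–, R=24
  24: L=–, R=29
  46: L=–, R=–
  34: L=–, R=–
  4: L=1, R=–
  58: L=–, R=–
  29: L=–, R=–
  1: L=–, R=–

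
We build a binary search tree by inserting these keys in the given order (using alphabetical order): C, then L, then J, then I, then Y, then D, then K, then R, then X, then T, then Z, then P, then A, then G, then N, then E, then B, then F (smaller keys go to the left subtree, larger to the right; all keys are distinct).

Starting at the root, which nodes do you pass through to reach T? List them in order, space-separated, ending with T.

C L Y R X T

C: root
L: right child of C (depth 1)
J: left child of L (depth 2)
I: left child of J (depth 3)
Y: right child of L (depth 2)
D: left child of I (depth 4)
K: right child of J (depth 3)
R: left child of Y (depth 3)
X: right child of R (depth 4)
T: left child of X (depth 5)
Z: right child of Y (depth 3)
P: left child of R (depth 4)
A: left child of C (depth 1)
G: right child of D (depth 5)
N: left child of P (depth 5)
E: left child of G (depth 6)
B: right child of A (depth 2)
F: right child of E (depth 7)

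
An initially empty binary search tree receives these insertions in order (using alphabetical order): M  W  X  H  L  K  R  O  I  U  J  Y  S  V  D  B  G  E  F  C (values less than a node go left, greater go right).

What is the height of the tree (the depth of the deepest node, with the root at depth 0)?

Insert M: tree is empty, so M becomes the root.
Insert W: W > M → go right. Place as right child of M.
Insert X: X > M → go right; X > W → go right. Place as right child of W.
Insert H: H < M → go left. Place as left child of M.
Insert L: L < M → go left; L > H → go right. Place as right child of H.
Insert K: K < M → go left; K > H → go right; K < L → go left. Place as left child of L.
Insert R: R > M → go right; R < W → go left. Place as left child of W.
Insert O: O > M → go right; O < W → go left; O < R → go left. Place as left child of R.
Insert I: I < M → go left; I > H → go right; I < L → go left; I < K → go left. Place as left child of K.
Insert U: U > M → go right; U < W → go left; U > R → go right. Place as right child of R.
Insert J: J < M → go left; J > H → go right; J < L → go left; J < K → go left; J > I → go right. Place as right child of I.
Insert Y: Y > M → go right; Y > W → go right; Y > X → go right. Place as right child of X.
Insert S: S > M → go right; S < W → go left; S > R → go right; S < U → go left. Place as left child of U.
Insert V: V > M → go right; V < W → go left; V > R → go right; V > U → go right. Place as right child of U.
Insert D: D < M → go left; D < H → go left. Place as left child of H.
Insert B: B < M → go left; B < H → go left; B < D → go left. Place as left child of D.
Insert G: G < M → go left; G < H → go left; G > D → go right. Place as right child of D.
Insert E: E < M → go left; E < H → go left; E > D → go right; E < G → go left. Place as left child of G.
Insert F: F < M → go left; F < H → go left; F > D → go right; F < G → go left; F > E → go right. Place as right child of E.
Insert C: C < M → go left; C < H → go left; C < D → go left; C > B → go right. Place as right child of B.

The deepest node is J at depth 5.

5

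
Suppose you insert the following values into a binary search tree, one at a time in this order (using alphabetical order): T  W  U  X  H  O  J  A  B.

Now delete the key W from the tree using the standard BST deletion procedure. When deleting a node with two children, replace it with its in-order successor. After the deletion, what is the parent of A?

T: root
W: right child of T (depth 1)
U: left child of W (depth 2)
X: right child of W (depth 2)
H: left child of T (depth 1)
O: right child of H (depth 2)
J: left child of O (depth 3)
A: left child of H (depth 2)
B: right child of A (depth 3)

Delete W (two children — replace with in-order successor).
After deletion, A's parent is H.

H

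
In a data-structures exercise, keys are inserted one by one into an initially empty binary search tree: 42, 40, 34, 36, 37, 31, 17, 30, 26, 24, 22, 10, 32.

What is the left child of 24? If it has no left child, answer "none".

42: root
40: left child of 42 (depth 1)
34: left child of 40 (depth 2)
36: right child of 34 (depth 3)
37: right child of 36 (depth 4)
31: left child of 34 (depth 3)
17: left child of 31 (depth 4)
30: right child of 17 (depth 5)
26: left child of 30 (depth 6)
24: left child of 26 (depth 7)
22: left child of 24 (depth 8)
10: left child of 17 (depth 5)
32: right child of 31 (depth 4)

22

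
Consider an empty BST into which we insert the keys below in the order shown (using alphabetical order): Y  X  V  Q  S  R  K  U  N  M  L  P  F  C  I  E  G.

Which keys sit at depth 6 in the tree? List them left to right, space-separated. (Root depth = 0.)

C I M P

Insert Y: tree is empty, so Y becomes the root.
Insert X: X < Y → go left. Place as left child of Y.
Insert V: V < Y → go left; V < X → go left. Place as left child of X.
Insert Q: Q < Y → go left; Q < X → go left; Q < V → go left. Place as left child of V.
Insert S: S < Y → go left; S < X → go left; S < V → go left; S > Q → go right. Place as right child of Q.
Insert R: R < Y → go left; R < X → go left; R < V → go left; R > Q → go right; R < S → go left. Place as left child of S.
Insert K: K < Y → go left; K < X → go left; K < V → go left; K < Q → go left. Place as left child of Q.
Insert U: U < Y → go left; U < X → go left; U < V → go left; U > Q → go right; U > S → go right. Place as right child of S.
Insert N: N < Y → go left; N < X → go left; N < V → go left; N < Q → go left; N > K → go right. Place as right child of K.
Insert M: M < Y → go left; M < X → go left; M < V → go left; M < Q → go left; M > K → go right; M < N → go left. Place as left child of N.
Insert L: L < Y → go left; L < X → go left; L < V → go left; L < Q → go left; L > K → go right; L < N → go left; L < M → go left. Place as left child of M.
Insert P: P < Y → go left; P < X → go left; P < V → go left; P < Q → go left; P > K → go right; P > N → go right. Place as right child of N.
Insert F: F < Y → go left; F < X → go left; F < V → go left; F < Q → go left; F < K → go left. Place as left child of K.
Insert C: C < Y → go left; C < X → go left; C < V → go left; C < Q → go left; C < K → go left; C < F → go left. Place as left child of F.
Insert I: I < Y → go left; I < X → go left; I < V → go left; I < Q → go left; I < K → go left; I > F → go right. Place as right child of F.
Insert E: E < Y → go left; E < X → go left; E < V → go left; E < Q → go left; E < K → go left; E < F → go left; E > C → go right. Place as right child of C.
Insert G: G < Y → go left; G < X → go left; G < V → go left; G < Q → go left; G < K → go left; G > F → go right; G < I → go left. Place as left child of I.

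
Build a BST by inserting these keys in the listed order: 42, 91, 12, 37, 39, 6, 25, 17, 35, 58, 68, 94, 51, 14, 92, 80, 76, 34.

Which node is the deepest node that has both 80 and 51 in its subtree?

58

Resulting structure (node: left, right):
  42: L=12, R=91
  91: L=58, R=94
  12: L=6, R=37
  37: L=25, R=39
  39: L=–, R=–
  6: L=–, R=–
  25: L=17, R=35
  17: L=14, R=–
  35: L=34, R=–
  58: L=51, R=68
  68: L=–, R=80
  94: L=92, R=–
  51: L=–, R=–
  14: L=–, R=–
  92: L=–, R=–
  80: L=76, R=–
  76: L=–, R=–
  34: L=–, R=–

Path to 80: 42 → 91 → 58 → 68 → 80
Path to 51: 42 → 91 → 58 → 51
The paths share a prefix ending at 58, then split left and right.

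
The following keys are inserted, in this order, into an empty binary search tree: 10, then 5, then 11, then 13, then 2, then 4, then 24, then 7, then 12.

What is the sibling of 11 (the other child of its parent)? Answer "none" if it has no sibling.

5

Insert 10: tree is empty, so 10 becomes the root.
Insert 5: 5 < 10 → go left. Place as left child of 10.
Insert 11: 11 > 10 → go right. Place as right child of 10.
Insert 13: 13 > 10 → go right; 13 > 11 → go right. Place as right child of 11.
Insert 2: 2 < 10 → go left; 2 < 5 → go left. Place as left child of 5.
Insert 4: 4 < 10 → go left; 4 < 5 → go left; 4 > 2 → go right. Place as right child of 2.
Insert 24: 24 > 10 → go right; 24 > 11 → go right; 24 > 13 → go right. Place as right child of 13.
Insert 7: 7 < 10 → go left; 7 > 5 → go right. Place as right child of 5.
Insert 12: 12 > 10 → go right; 12 > 11 → go right; 12 < 13 → go left. Place as left child of 13.

11's parent is 10; the other child of 10 is 5.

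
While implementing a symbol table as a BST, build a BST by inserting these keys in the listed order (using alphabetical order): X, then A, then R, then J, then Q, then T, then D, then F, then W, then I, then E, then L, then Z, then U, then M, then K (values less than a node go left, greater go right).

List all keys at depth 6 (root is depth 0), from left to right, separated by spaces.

E I K M

Insert X: tree is empty, so X becomes the root.
Insert A: A < X → go left. Place as left child of X.
Insert R: R < X → go left; R > A → go right. Place as right child of A.
Insert J: J < X → go left; J > A → go right; J < R → go left. Place as left child of R.
Insert Q: Q < X → go left; Q > A → go right; Q < R → go left; Q > J → go right. Place as right child of J.
Insert T: T < X → go left; T > A → go right; T > R → go right. Place as right child of R.
Insert D: D < X → go left; D > A → go right; D < R → go left; D < J → go left. Place as left child of J.
Insert F: F < X → go left; F > A → go right; F < R → go left; F < J → go left; F > D → go right. Place as right child of D.
Insert W: W < X → go left; W > A → go right; W > R → go right; W > T → go right. Place as right child of T.
Insert I: I < X → go left; I > A → go right; I < R → go left; I < J → go left; I > D → go right; I > F → go right. Place as right child of F.
Insert E: E < X → go left; E > A → go right; E < R → go left; E < J → go left; E > D → go right; E < F → go left. Place as left child of F.
Insert L: L < X → go left; L > A → go right; L < R → go left; L > J → go right; L < Q → go left. Place as left child of Q.
Insert Z: Z > X → go right. Place as right child of X.
Insert U: U < X → go left; U > A → go right; U > R → go right; U > T → go right; U < W → go left. Place as left child of W.
Insert M: M < X → go left; M > A → go right; M < R → go left; M > J → go right; M < Q → go left; M > L → go right. Place as right child of L.
Insert K: K < X → go left; K > A → go right; K < R → go left; K > J → go right; K < Q → go left; K < L → go left. Place as left child of L.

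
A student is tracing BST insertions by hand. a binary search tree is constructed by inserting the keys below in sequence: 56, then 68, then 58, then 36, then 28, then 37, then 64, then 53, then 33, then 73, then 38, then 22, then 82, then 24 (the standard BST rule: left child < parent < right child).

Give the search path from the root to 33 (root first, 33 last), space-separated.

Insert 56: tree is empty, so 56 becomes the root.
Insert 68: 68 > 56 → go right. Place as right child of 56.
Insert 58: 58 > 56 → go right; 58 < 68 → go left. Place as left child of 68.
Insert 36: 36 < 56 → go left. Place as left child of 56.
Insert 28: 28 < 56 → go left; 28 < 36 → go left. Place as left child of 36.
Insert 37: 37 < 56 → go left; 37 > 36 → go right. Place as right child of 36.
Insert 64: 64 > 56 → go right; 64 < 68 → go left; 64 > 58 → go right. Place as right child of 58.
Insert 53: 53 < 56 → go left; 53 > 36 → go right; 53 > 37 → go right. Place as right child of 37.
Insert 33: 33 < 56 → go left; 33 < 36 → go left; 33 > 28 → go right. Place as right child of 28.
Insert 73: 73 > 56 → go right; 73 > 68 → go right. Place as right child of 68.
Insert 38: 38 < 56 → go left; 38 > 36 → go right; 38 > 37 → go right; 38 < 53 → go left. Place as left child of 53.
Insert 22: 22 < 56 → go left; 22 < 36 → go left; 22 < 28 → go left. Place as left child of 28.
Insert 82: 82 > 56 → go right; 82 > 68 → go right; 82 > 73 → go right. Place as right child of 73.
Insert 24: 24 < 56 → go left; 24 < 36 → go left; 24 < 28 → go left; 24 > 22 → go right. Place as right child of 22.

56 36 28 33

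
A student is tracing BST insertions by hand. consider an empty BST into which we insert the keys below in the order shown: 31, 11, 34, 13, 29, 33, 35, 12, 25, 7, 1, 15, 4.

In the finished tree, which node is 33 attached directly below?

34

Insert 31: tree is empty, so 31 becomes the root.
Insert 11: 11 < 31 → go left. Place as left child of 31.
Insert 34: 34 > 31 → go right. Place as right child of 31.
Insert 13: 13 < 31 → go left; 13 > 11 → go right. Place as right child of 11.
Insert 29: 29 < 31 → go left; 29 > 11 → go right; 29 > 13 → go right. Place as right child of 13.
Insert 33: 33 > 31 → go right; 33 < 34 → go left. Place as left child of 34.
Insert 35: 35 > 31 → go right; 35 > 34 → go right. Place as right child of 34.
Insert 12: 12 < 31 → go left; 12 > 11 → go right; 12 < 13 → go left. Place as left child of 13.
Insert 25: 25 < 31 → go left; 25 > 11 → go right; 25 > 13 → go right; 25 < 29 → go left. Place as left child of 29.
Insert 7: 7 < 31 → go left; 7 < 11 → go left. Place as left child of 11.
Insert 1: 1 < 31 → go left; 1 < 11 → go left; 1 < 7 → go left. Place as left child of 7.
Insert 15: 15 < 31 → go left; 15 > 11 → go right; 15 > 13 → go right; 15 < 29 → go left; 15 < 25 → go left. Place as left child of 25.
Insert 4: 4 < 31 → go left; 4 < 11 → go left; 4 < 7 → go left; 4 > 1 → go right. Place as right child of 1.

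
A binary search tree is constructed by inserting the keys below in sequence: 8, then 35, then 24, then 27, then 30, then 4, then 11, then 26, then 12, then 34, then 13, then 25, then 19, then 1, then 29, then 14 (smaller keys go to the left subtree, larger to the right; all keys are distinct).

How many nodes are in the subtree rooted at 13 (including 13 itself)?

3

Resulting structure (node: left, right):
  8: L=4, R=35
  35: L=24, R=–
  24: L=11, R=27
  27: L=26, R=30
  30: L=29, R=34
  4: L=1, R=–
  11: L=–, R=12
  26: L=25, R=–
  12: L=–, R=13
  34: L=–, R=–
  13: L=–, R=19
  25: L=–, R=–
  19: L=14, R=–
  1: L=–, R=–
  29: L=–, R=–
  14: L=–, R=–

Subtree rooted at 13 contains: 13, 19, 14 — 3 nodes.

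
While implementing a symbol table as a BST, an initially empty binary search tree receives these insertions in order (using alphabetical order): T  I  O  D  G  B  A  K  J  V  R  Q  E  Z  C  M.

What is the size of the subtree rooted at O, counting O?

T: root
I: left child of T (depth 1)
O: right child of I (depth 2)
D: left child of I (depth 2)
G: right child of D (depth 3)
B: left child of D (depth 3)
A: left child of B (depth 4)
K: left child of O (depth 3)
J: left child of K (depth 4)
V: right child of T (depth 1)
R: right child of O (depth 3)
Q: left child of R (depth 4)
E: left child of G (depth 4)
Z: right child of V (depth 2)
C: right child of B (depth 4)
M: right child of K (depth 4)

Subtree rooted at O contains: O, K, J, M, R, Q — 6 nodes.

6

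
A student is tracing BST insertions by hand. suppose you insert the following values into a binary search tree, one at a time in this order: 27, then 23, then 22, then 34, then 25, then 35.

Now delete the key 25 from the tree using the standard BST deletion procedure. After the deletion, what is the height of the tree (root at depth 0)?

27: root
23: left child of 27 (depth 1)
22: left child of 23 (depth 2)
34: right child of 27 (depth 1)
25: right child of 23 (depth 2)
35: right child of 34 (depth 2)

Delete 25 (at most one child — splice it out).
After deletion, deepest node is 22 at depth 2.

2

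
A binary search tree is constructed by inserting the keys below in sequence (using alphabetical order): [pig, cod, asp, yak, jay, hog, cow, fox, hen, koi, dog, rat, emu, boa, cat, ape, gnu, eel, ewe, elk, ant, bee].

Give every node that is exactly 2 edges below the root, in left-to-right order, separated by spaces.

asp jay rat

Resulting structure (node: left, right):
  pig: L=cod, R=yak
  cod: L=asp, R=jay
  asp: L=ape, R=boa
  yak: L=rat, R=–
  jay: L=hog, R=koi
  hog: L=cow, R=–
  cow: L=–, R=fox
  fox: L=dog, R=hen
  hen: L=gnu, R=–
  koi: L=–, R=–
  dog: L=–, R=emu
  rat: L=–, R=–
  emu: L=eel, R=ewe
  boa: L=bee, R=cat
  cat: L=–, R=–
  ape: L=ant, R=–
  gnu: L=–, R=–
  eel: L=–, R=elk
  ewe: L=–, R=–
  elk: L=–, R=–
  ant: L=–, R=–
  bee: L=–, R=–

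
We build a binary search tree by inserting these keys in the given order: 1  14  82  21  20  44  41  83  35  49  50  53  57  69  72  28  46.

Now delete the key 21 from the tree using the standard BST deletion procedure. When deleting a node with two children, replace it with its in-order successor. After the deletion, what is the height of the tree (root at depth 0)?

10

1: root
14: right child of 1 (depth 1)
82: right child of 14 (depth 2)
21: left child of 82 (depth 3)
20: left child of 21 (depth 4)
44: right child of 21 (depth 4)
41: left child of 44 (depth 5)
83: right child of 82 (depth 3)
35: left child of 41 (depth 6)
49: right child of 44 (depth 5)
50: right child of 49 (depth 6)
53: right child of 50 (depth 7)
57: right child of 53 (depth 8)
69: right child of 57 (depth 9)
72: right child of 69 (depth 10)
28: left child of 35 (depth 7)
46: left child of 49 (depth 6)

Delete 21 (two children — replace with in-order successor).
After deletion, deepest node is 72 at depth 10.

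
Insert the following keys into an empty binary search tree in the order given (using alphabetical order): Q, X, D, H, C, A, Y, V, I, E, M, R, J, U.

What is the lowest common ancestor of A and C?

C

Q: root
X: right child of Q (depth 1)
D: left child of Q (depth 1)
H: right child of D (depth 2)
C: left child of D (depth 2)
A: left child of C (depth 3)
Y: right child of X (depth 2)
V: left child of X (depth 2)
I: right child of H (depth 3)
E: left child of H (depth 3)
M: right child of I (depth 4)
R: left child of V (depth 3)
J: left child of M (depth 5)
U: right child of R (depth 4)

Path to A: Q → D → C → A
Path to C: Q → D → C
C lies on both paths and is an ancestor of the other node.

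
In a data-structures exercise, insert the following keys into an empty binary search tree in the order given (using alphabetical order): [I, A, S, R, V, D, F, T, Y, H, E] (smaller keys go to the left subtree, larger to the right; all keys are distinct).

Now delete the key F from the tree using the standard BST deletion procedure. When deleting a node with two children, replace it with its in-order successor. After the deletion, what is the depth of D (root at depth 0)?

2

I: root
A: left child of I (depth 1)
S: right child of I (depth 1)
R: left child of S (depth 2)
V: right child of S (depth 2)
D: right child of A (depth 2)
F: right child of D (depth 3)
T: left child of V (depth 3)
Y: right child of V (depth 3)
H: right child of F (depth 4)
E: left child of F (depth 4)

Delete F (two children — replace with in-order successor).
After deletion, path to D: I → A → D.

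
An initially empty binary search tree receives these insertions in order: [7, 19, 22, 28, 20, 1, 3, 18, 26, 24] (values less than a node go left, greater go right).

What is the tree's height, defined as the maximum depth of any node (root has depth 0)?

7: root
19: right child of 7 (depth 1)
22: right child of 19 (depth 2)
28: right child of 22 (depth 3)
20: left child of 22 (depth 3)
1: left child of 7 (depth 1)
3: right child of 1 (depth 2)
18: left child of 19 (depth 2)
26: left child of 28 (depth 4)
24: left child of 26 (depth 5)

The deepest node is 24 at depth 5.

5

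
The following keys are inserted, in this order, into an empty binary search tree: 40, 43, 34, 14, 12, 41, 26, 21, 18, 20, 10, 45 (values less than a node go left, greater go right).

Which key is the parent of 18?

21

40: root
43: right child of 40 (depth 1)
34: left child of 40 (depth 1)
14: left child of 34 (depth 2)
12: left child of 14 (depth 3)
41: left child of 43 (depth 2)
26: right child of 14 (depth 3)
21: left child of 26 (depth 4)
18: left child of 21 (depth 5)
20: right child of 18 (depth 6)
10: left child of 12 (depth 4)
45: right child of 43 (depth 2)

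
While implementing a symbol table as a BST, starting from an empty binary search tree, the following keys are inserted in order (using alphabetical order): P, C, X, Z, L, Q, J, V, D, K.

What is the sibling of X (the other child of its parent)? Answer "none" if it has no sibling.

Resulting structure (node: left, right):
  P: L=C, R=X
  C: L=–, R=L
  X: L=Q, R=Z
  Z: L=–, R=–
  L: L=J, R=–
  Q: L=–, R=V
  J: L=D, R=K
  V: L=–, R=–
  D: L=–, R=–
  K: L=–, R=–

X's parent is P; the other child of P is C.

C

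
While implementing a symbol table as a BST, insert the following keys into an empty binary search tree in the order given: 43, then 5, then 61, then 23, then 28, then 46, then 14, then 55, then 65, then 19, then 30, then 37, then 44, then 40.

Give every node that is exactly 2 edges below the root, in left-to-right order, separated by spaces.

23 46 65

43: root
5: left child of 43 (depth 1)
61: right child of 43 (depth 1)
23: right child of 5 (depth 2)
28: right child of 23 (depth 3)
46: left child of 61 (depth 2)
14: left child of 23 (depth 3)
55: right child of 46 (depth 3)
65: right child of 61 (depth 2)
19: right child of 14 (depth 4)
30: right child of 28 (depth 4)
37: right child of 30 (depth 5)
44: left child of 46 (depth 3)
40: right child of 37 (depth 6)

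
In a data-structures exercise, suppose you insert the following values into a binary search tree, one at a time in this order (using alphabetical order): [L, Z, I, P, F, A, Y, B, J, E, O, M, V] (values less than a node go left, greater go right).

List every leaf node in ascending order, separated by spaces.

E J M V

Resulting structure (node: left, right):
  L: L=I, R=Z
  Z: L=P, R=–
  I: L=F, R=J
  P: L=O, R=Y
  F: L=A, R=–
  A: L=–, R=B
  Y: L=V, R=–
  B: L=–, R=E
  J: L=–, R=–
  E: L=–, R=–
  O: L=M, R=–
  M: L=–, R=–
  V: L=–, R=–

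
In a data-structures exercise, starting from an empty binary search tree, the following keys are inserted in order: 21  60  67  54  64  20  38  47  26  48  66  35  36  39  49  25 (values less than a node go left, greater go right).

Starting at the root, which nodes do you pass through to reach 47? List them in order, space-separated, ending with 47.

21 60 54 38 47

Insert 21: tree is empty, so 21 becomes the root.
Insert 60: 60 > 21 → go right. Place as right child of 21.
Insert 67: 67 > 21 → go right; 67 > 60 → go right. Place as right child of 60.
Insert 54: 54 > 21 → go right; 54 < 60 → go left. Place as left child of 60.
Insert 64: 64 > 21 → go right; 64 > 60 → go right; 64 < 67 → go left. Place as left child of 67.
Insert 20: 20 < 21 → go left. Place as left child of 21.
Insert 38: 38 > 21 → go right; 38 < 60 → go left; 38 < 54 → go left. Place as left child of 54.
Insert 47: 47 > 21 → go right; 47 < 60 → go left; 47 < 54 → go left; 47 > 38 → go right. Place as right child of 38.
Insert 26: 26 > 21 → go right; 26 < 60 → go left; 26 < 54 → go left; 26 < 38 → go left. Place as left child of 38.
Insert 48: 48 > 21 → go right; 48 < 60 → go left; 48 < 54 → go left; 48 > 38 → go right; 48 > 47 → go right. Place as right child of 47.
Insert 66: 66 > 21 → go right; 66 > 60 → go right; 66 < 67 → go left; 66 > 64 → go right. Place as right child of 64.
Insert 35: 35 > 21 → go right; 35 < 60 → go left; 35 < 54 → go left; 35 < 38 → go left; 35 > 26 → go right. Place as right child of 26.
Insert 36: 36 > 21 → go right; 36 < 60 → go left; 36 < 54 → go left; 36 < 38 → go left; 36 > 26 → go right; 36 > 35 → go right. Place as right child of 35.
Insert 39: 39 > 21 → go right; 39 < 60 → go left; 39 < 54 → go left; 39 > 38 → go right; 39 < 47 → go left. Place as left child of 47.
Insert 49: 49 > 21 → go right; 49 < 60 → go left; 49 < 54 → go left; 49 > 38 → go right; 49 > 47 → go right; 49 > 48 → go right. Place as right child of 48.
Insert 25: 25 > 21 → go right; 25 < 60 → go left; 25 < 54 → go left; 25 < 38 → go left; 25 < 26 → go left. Place as left child of 26.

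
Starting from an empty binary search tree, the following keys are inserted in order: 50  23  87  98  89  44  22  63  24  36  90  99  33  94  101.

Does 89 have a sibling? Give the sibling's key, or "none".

99

Insert 50: tree is empty, so 50 becomes the root.
Insert 23: 23 < 50 → go left. Place as left child of 50.
Insert 87: 87 > 50 → go right. Place as right child of 50.
Insert 98: 98 > 50 → go right; 98 > 87 → go right. Place as right child of 87.
Insert 89: 89 > 50 → go right; 89 > 87 → go right; 89 < 98 → go left. Place as left child of 98.
Insert 44: 44 < 50 → go left; 44 > 23 → go right. Place as right child of 23.
Insert 22: 22 < 50 → go left; 22 < 23 → go left. Place as left child of 23.
Insert 63: 63 > 50 → go right; 63 < 87 → go left. Place as left child of 87.
Insert 24: 24 < 50 → go left; 24 > 23 → go right; 24 < 44 → go left. Place as left child of 44.
Insert 36: 36 < 50 → go left; 36 > 23 → go right; 36 < 44 → go left; 36 > 24 → go right. Place as right child of 24.
Insert 90: 90 > 50 → go right; 90 > 87 → go right; 90 < 98 → go left; 90 > 89 → go right. Place as right child of 89.
Insert 99: 99 > 50 → go right; 99 > 87 → go right; 99 > 98 → go right. Place as right child of 98.
Insert 33: 33 < 50 → go left; 33 > 23 → go right; 33 < 44 → go left; 33 > 24 → go right; 33 < 36 → go left. Place as left child of 36.
Insert 94: 94 > 50 → go right; 94 > 87 → go right; 94 < 98 → go left; 94 > 89 → go right; 94 > 90 → go right. Place as right child of 90.
Insert 101: 101 > 50 → go right; 101 > 87 → go right; 101 > 98 → go right; 101 > 99 → go right. Place as right child of 99.

89's parent is 98; the other child of 98 is 99.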